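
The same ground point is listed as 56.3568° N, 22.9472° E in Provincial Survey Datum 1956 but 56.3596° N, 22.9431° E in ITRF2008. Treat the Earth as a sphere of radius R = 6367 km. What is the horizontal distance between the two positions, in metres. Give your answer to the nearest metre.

Δφ = 56.3596° − 56.3568° = +0.0028°; Δλ = 22.9431° − 22.9472° = -0.0041°.
1° along a meridian = πR/180 = 111125 m.
ΔN = Δφ × 111125 = 311.2 m; ΔE = Δλ × 111125 × cos(56.3568°) = -0.0041 × 111125 × 0.554019 = -252.4 m.
Distance = √(ΔE² + ΔN²) = √((-252.4)² + 311.2²) = 400.7 m.

401 m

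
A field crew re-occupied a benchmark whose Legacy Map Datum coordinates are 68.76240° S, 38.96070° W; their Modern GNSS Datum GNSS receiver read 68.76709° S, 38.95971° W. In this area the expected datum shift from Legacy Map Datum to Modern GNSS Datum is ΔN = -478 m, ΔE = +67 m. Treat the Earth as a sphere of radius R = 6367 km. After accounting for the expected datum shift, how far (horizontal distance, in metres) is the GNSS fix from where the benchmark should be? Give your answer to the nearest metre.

51 m

Observed coordinate differences: Δφ = -0.00469°, Δλ = +0.00099°.
Converting to metres (1° lat = 111125 m, cos φ = 0.362236): observed ΔN = -521.2 m, observed ΔE = 39.9 m.
Subtracting the expected shift leaves a residual of -521.2 − (-478) = -43.2 m north and 39.9 − (67) = -27.1 m east.
Residual distance = √((-43.2)² + (-27.1)²) = 51.0 m.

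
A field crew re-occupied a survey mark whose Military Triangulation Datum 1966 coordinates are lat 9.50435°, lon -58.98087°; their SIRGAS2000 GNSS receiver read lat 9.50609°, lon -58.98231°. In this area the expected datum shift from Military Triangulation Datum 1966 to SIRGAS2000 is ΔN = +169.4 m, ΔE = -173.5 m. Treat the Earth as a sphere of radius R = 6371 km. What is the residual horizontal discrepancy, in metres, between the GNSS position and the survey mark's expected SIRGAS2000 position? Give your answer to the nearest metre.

Observed coordinate differences: Δφ = +0.00174°, Δλ = -0.00144°.
Converting to metres (1° lat = 111195 m, cos φ = 0.986273): observed ΔN = 193.5 m, observed ΔE = -157.9 m.
Subtracting the expected shift leaves a residual of 193.5 − (169.4) = 24.1 m north and -157.9 − (-173.5) = 15.6 m east.
Residual distance = √(24.1² + 15.6²) = 28.7 m.

29 m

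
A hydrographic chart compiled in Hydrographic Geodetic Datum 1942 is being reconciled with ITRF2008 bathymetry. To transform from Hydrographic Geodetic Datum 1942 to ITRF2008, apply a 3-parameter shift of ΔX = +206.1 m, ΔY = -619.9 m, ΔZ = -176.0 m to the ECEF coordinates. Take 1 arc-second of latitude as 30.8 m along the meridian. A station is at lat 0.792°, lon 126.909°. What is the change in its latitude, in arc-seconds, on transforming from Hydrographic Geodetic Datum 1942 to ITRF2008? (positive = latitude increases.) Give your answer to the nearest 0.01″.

sin φ = 0.013823, cos φ = 0.999904, sin λ = 0.799590, cos λ = -0.600546.
North component: ΔN = −sin φ cos λ·ΔX − sin φ sin λ·ΔY + cos φ·ΔZ = −(0.013823)(-0.600546)(206.1) − (0.013823)(0.799590)(-619.9) + (0.999904)(-176.0) = -167.42 m.
1° of latitude spans 3600 × 30.80 = 110880 m, so Δφ = -167.42 / 110880 × 3600 = -5.436″.

Δφ = -5.44″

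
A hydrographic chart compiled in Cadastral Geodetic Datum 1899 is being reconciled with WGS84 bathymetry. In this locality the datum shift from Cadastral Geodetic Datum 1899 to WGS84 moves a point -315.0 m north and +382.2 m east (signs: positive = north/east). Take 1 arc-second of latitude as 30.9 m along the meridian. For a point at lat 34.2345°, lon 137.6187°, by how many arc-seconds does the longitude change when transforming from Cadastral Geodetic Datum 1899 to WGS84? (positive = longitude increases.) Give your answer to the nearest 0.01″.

At latitude 34.2345°, cos φ = 0.826742.
1″ of longitude at this latitude = 30.90 × cos φ = 25.5463 m, so Δλ = 382.2 / 25.5463 = 14.961″.

Δλ = 14.96″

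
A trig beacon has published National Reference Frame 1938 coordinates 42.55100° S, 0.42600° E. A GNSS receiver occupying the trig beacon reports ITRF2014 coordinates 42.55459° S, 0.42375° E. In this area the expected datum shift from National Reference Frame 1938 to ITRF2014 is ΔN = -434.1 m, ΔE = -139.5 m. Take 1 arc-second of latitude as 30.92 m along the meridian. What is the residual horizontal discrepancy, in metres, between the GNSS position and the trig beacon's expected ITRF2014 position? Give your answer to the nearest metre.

57 m

Observed coordinate differences: Δφ = -0.00359°, Δλ = -0.00225°.
Converting to metres (1° lat = 111312 m, cos φ = 0.736676): observed ΔN = -399.6 m, observed ΔE = -184.5 m.
Subtracting the expected shift leaves a residual of -399.6 − (-434.1) = 34.5 m north and -184.5 − (-139.5) = -45.0 m east.
Residual distance = √(34.5² + (-45.0)²) = 56.7 m.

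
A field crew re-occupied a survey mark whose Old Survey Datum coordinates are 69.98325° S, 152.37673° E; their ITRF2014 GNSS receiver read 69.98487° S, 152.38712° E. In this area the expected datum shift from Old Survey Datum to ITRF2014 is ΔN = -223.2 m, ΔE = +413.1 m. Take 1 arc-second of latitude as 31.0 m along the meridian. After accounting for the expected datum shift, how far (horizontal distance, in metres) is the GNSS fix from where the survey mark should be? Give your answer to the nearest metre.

45 m

Observed coordinate differences: Δφ = -0.00162°, Δλ = +0.01039°.
Converting to metres (1° lat = 111600 m, cos φ = 0.342295): observed ΔN = -180.8 m, observed ΔE = 396.9 m.
Subtracting the expected shift leaves a residual of -180.8 − (-223.2) = 42.4 m north and 396.9 − (413.1) = -16.2 m east.
Residual distance = √(42.4² + (-16.2)²) = 45.4 m.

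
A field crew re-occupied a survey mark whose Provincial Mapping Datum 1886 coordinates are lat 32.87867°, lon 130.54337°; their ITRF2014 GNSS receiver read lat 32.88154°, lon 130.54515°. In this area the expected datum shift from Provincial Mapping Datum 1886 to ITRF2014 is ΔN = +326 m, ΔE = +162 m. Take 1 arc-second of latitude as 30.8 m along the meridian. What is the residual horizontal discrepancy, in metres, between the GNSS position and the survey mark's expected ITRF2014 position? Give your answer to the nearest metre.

9 m

Observed coordinate differences: Δφ = +0.00287°, Δλ = +0.00178°.
Converting to metres (1° lat = 110880 m, cos φ = 0.839822): observed ΔN = 318.2 m, observed ΔE = 165.8 m.
Subtracting the expected shift leaves a residual of 318.2 − (326) = -7.8 m north and 165.8 − (162) = 3.8 m east.
Residual distance = √((-7.8)² + 3.8²) = 8.6 m.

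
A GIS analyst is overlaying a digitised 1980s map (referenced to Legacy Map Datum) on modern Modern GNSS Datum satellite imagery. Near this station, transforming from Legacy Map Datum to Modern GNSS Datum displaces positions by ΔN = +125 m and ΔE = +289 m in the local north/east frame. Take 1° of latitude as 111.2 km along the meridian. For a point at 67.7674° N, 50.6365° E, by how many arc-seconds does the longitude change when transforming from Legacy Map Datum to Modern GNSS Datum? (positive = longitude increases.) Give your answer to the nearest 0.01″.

At latitude 67.7674°, cos φ = 0.378368.
1° of longitude at this latitude = 111.2 × cos φ = 42.07 km, so Δλ = 289.0 / 42074.5 = 0.0068688° = 24.728″.

Δλ = 24.73″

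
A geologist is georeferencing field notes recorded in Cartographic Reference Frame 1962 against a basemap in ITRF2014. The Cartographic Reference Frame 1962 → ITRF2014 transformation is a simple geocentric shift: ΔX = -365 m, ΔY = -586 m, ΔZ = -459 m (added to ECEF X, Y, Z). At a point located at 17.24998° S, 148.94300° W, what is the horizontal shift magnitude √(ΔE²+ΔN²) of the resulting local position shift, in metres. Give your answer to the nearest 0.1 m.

At φ = -17.24998°, λ = -148.94300°: sin φ = -0.296541, cos φ = 0.955020, sin λ = -0.515891, cos λ = -0.856654.
ΔE = −sin λ·ΔX + cos λ·ΔY = −(-0.515891)·(-365) + (-0.856654)·(-586) = 313.70 m.
ΔN = −sin φ cos λ·ΔX − sin φ sin λ·ΔY + cos φ·ΔZ = −(-0.296541)(-0.856654)(-365) − (-0.296541)(-0.515891)(-586) + (0.955020)(-459) = -255.98 m.
Horizontal magnitude = √(ΔE² + ΔN²) = √(313.70² + (-255.98)²) = 404.89 m.

404.9 m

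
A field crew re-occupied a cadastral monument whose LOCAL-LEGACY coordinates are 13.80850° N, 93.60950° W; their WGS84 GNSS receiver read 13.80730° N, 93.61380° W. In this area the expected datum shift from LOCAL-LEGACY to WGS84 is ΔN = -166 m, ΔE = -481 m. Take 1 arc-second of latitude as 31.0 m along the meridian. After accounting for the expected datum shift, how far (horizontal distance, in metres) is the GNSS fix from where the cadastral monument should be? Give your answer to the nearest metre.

Observed coordinate differences: Δφ = -0.00120°, Δλ = -0.00430°.
Converting to metres (1° lat = 111600 m, cos φ = 0.971099): observed ΔN = -133.9 m, observed ΔE = -466.0 m.
Subtracting the expected shift leaves a residual of -133.9 − (-166) = 32.1 m north and -466.0 − (-481) = 15.0 m east.
Residual distance = √(32.1² + 15.0²) = 35.4 m.

35 m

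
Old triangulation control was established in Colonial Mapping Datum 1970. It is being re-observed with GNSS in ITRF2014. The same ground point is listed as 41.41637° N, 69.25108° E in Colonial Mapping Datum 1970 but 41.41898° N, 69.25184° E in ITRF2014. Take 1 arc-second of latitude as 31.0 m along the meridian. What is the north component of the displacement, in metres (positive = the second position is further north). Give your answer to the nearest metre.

Δφ = 41.41898° − 41.41637° = +0.00261°; Δλ = 69.25184° − 69.25108° = +0.00076°.
1° of latitude = 3600 × 31.00 = 111600 m.
ΔN = Δφ × 111600 = 291.3 m; ΔE = Δλ × 111600 × cos(41.41637°) = +0.00076 × 111600 × 0.749922 = 63.6 m.

ΔN = 291 m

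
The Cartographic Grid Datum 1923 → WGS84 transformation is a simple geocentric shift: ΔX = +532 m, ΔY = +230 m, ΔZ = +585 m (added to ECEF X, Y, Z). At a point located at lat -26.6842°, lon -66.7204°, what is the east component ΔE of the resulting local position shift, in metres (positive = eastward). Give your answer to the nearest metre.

ΔE = 580 m

The local east axis at (φ, λ) is (−sin λ, cos λ, 0), so ΔE = −sin(-66.7204°)·532 + cos(-66.7204°)·230 = 579.59 m.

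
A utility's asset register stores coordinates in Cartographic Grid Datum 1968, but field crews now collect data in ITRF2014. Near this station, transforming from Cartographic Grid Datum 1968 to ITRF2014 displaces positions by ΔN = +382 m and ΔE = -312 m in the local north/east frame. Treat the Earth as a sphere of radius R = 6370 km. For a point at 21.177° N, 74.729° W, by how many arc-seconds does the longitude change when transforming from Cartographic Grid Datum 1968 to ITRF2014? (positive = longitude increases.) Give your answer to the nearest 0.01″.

Δλ = -10.83″

At latitude 21.177°, cos φ = 0.932469.
One radian of longitude at latitude φ spans R cos φ, so Δλ = ΔE / (R cos φ) = -312.0 / (6370000 × 0.932469) = -5.2527e-05 rad = -10.834″.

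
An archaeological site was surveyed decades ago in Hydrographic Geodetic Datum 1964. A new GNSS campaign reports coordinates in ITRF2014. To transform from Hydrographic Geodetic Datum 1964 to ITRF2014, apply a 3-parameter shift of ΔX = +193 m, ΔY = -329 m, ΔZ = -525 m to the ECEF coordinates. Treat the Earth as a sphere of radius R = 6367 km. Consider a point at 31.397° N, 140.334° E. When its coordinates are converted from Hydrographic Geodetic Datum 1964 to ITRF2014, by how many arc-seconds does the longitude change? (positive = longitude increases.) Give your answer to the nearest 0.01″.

Δλ = 4.94″

sin φ = 0.520965, cos φ = 0.853578, sin λ = 0.638311, cos λ = -0.769778.
East component: ΔE = −sin λ·ΔX + cos λ·ΔY = −(0.638311)(193) + (-0.769778)(-329) = 130.06 m.
1° of latitude spans πR/180 = 111125 m; at latitude φ, 1° of longitude spans that × cos φ = 94854.0 m, so Δλ = 130.06 / 94854.0 × 3600 = 4.936″.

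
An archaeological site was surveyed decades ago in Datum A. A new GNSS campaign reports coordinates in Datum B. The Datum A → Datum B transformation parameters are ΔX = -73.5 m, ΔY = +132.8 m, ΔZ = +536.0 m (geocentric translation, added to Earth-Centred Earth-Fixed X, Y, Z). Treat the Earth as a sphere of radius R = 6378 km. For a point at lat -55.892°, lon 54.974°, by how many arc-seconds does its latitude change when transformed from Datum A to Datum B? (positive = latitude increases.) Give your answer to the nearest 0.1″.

Δφ = 11.5″

sin φ = -0.827982, cos φ = 0.560755, sin λ = 0.818892, cos λ = 0.573948.
North component: ΔN = −sin φ cos λ·ΔX − sin φ sin λ·ΔY + cos φ·ΔZ = −(-0.827982)(0.573948)(-73.5) − (-0.827982)(0.818892)(132.8) + (0.560755)(536.0) = 355.68 m.
1° of latitude spans πR/180 = 111317 m, so Δφ = 355.68 / 111317 × 3600 = 11.503″.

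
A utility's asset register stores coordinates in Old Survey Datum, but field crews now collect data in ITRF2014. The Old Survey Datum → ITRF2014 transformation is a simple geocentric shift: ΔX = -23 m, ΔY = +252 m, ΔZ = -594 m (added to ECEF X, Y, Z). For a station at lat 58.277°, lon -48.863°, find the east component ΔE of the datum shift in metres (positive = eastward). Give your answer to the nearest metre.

ΔE = 148 m

The local east axis at (φ, λ) is (−sin λ, cos λ, 0), so ΔE = −sin(-48.863°)·(-23) + cos(-48.863°)·252 = 148.46 m.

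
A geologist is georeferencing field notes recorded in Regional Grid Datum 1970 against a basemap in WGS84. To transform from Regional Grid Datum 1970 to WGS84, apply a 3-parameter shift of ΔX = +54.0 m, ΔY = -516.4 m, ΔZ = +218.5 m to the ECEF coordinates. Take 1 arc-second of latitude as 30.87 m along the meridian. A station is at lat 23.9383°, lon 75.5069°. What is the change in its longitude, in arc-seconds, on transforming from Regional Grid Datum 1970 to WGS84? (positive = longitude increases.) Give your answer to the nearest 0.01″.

Δλ = -6.43″

sin φ = 0.405753, cos φ = 0.913983, sin λ = 0.968178, cos λ = 0.250263.
East component: ΔE = −sin λ·ΔX + cos λ·ΔY = −(0.968178)(54.0) + (0.250263)(-516.4) = -181.52 m.
1° of latitude spans 3600 × 30.87 = 111132 m; at latitude φ, 1° of longitude spans that × cos φ = 101572.8 m, so Δλ = -181.52 / 101572.8 × 3600 = -6.433″.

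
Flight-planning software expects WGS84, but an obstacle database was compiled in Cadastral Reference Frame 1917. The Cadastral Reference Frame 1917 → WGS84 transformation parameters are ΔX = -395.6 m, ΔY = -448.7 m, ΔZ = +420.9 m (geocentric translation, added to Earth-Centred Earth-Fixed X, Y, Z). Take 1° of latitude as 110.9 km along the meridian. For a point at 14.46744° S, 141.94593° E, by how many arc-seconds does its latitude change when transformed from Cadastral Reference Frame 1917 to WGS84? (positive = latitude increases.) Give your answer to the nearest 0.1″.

sin φ = -0.249830, cos φ = 0.968290, sin λ = 0.616405, cos λ = -0.787429.
North component: ΔN = −sin φ cos λ·ΔX − sin φ sin λ·ΔY + cos φ·ΔZ = −(-0.249830)(-0.787429)(-395.6) − (-0.249830)(0.616405)(-448.7) + (0.968290)(420.9) = 416.28 m.
1° of latitude spans 110900 m, so Δφ = 416.28 / 110900 × 3600 = 13.513″.

Δφ = 13.5″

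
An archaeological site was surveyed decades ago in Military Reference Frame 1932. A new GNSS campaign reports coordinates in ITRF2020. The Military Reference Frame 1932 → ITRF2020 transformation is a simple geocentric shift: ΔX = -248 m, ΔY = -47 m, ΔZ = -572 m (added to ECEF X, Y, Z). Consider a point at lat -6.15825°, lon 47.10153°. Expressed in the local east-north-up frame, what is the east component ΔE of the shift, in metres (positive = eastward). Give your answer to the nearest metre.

ΔE = 150 m

At φ = -6.15825°, λ = 47.10153°: sin φ = -0.107275, cos φ = 0.994229, sin λ = 0.732561, cos λ = 0.680701.
ΔE = −sin λ·ΔX + cos λ·ΔY = −(0.732561)·(-248) + (0.680701)·(-47) = 149.68 m.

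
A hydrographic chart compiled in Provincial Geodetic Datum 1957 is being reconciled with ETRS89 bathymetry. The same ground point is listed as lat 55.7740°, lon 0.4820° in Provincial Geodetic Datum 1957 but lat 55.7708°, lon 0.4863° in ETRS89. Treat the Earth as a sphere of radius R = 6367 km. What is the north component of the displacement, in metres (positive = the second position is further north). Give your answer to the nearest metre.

ΔN = -356 m

Δφ = 55.7708° − 55.7740° = -0.0032°; Δλ = 0.4863° − 0.4820° = +0.0043°.
1° along a meridian = πR/180 = 111125 m.
ΔN = Δφ × 111125 = -355.6 m; ΔE = Δλ × 111125 × cos(55.7740°) = +0.0043 × 111125 × 0.562459 = 268.8 m.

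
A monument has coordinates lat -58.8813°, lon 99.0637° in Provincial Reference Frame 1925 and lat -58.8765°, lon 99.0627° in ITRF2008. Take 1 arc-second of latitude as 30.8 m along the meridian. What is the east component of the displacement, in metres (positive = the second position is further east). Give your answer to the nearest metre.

Δφ = -58.8765° − -58.8813° = +0.0048°; Δλ = 99.0627° − 99.0637° = -0.0010°.
1° of latitude = 3600 × 30.80 = 110880 m.
ΔN = Δφ × 110880 = 532.2 m; ΔE = Δλ × 110880 × cos(-58.8813°) = -0.0010 × 110880 × 0.516813 = -57.3 m.

ΔE = -57 m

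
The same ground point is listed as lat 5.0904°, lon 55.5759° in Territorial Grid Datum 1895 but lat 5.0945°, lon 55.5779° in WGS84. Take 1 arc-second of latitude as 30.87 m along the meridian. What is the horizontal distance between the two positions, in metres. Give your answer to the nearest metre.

507 m

Δφ = 5.0945° − 5.0904° = +0.0041°; Δλ = 55.5779° − 55.5759° = +0.0020°.
1° of latitude = 3600 × 30.87 = 111132 m.
ΔN = Δφ × 111132 = 455.6 m; ΔE = Δλ × 111132 × cos(5.0904°) = +0.0020 × 111132 × 0.996056 = 221.4 m.
Distance = √(ΔE² + ΔN²) = √(221.4² + 455.6²) = 506.6 m.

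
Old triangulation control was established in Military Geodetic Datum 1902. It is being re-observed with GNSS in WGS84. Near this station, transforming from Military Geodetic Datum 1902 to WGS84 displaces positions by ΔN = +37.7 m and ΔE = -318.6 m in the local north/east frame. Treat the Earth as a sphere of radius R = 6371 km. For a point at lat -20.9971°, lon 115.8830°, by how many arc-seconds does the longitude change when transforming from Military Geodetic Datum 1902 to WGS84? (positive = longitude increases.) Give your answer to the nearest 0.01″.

Δλ = -11.05″

At latitude -20.9971°, cos φ = 0.933599.
One radian of longitude at latitude φ spans R cos φ, so Δλ = ΔE / (R cos φ) = -318.6 / (6371000 × 0.933599) = -5.3565e-05 rad = -11.048″.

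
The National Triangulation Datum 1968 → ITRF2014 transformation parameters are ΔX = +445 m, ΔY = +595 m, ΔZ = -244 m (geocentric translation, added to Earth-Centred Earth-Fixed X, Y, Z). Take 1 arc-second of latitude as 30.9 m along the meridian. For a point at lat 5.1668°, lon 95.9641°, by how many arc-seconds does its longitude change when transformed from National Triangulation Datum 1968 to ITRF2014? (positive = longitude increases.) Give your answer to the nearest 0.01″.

Δλ = -16.39″

sin φ = 0.090056, cos φ = 0.995937, sin λ = 0.994587, cos λ = -0.103905.
East component: ΔE = −sin λ·ΔX + cos λ·ΔY = −(0.994587)(445) + (-0.103905)(595) = -504.41 m.
1° of latitude spans 3600 × 30.90 = 111240 m; at latitude φ, 1° of longitude spans that × cos φ = 110788.0 m, so Δλ = -504.41 / 110788.0 × 3600 = -16.391″.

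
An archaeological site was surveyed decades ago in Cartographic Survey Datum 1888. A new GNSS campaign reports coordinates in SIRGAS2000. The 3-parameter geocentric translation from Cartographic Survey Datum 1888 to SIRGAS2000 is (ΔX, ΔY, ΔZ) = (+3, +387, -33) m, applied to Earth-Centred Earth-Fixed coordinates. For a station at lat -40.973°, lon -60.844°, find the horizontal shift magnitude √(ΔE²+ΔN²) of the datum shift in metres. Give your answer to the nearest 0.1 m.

The local east axis at (φ, λ) is (−sin λ, cos λ, 0), so ΔE = −sin(-60.844°)·3 + cos(-60.844°)·387 = 191.16 m.
The local north axis is (−sin φ cos λ, −sin φ sin λ, cos φ), giving ΔN = 0.958 − 221.605 − 24.916 = -245.56 m.
Horizontal magnitude = √(ΔE² + ΔN²) = √(191.16² + (-245.56)²) = 311.20 m.

311.2 m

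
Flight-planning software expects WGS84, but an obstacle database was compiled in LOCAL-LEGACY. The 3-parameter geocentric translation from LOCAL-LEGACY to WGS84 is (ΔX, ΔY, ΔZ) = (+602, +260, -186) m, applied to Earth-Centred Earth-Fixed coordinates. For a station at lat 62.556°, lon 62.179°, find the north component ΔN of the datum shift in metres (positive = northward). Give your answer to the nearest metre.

At φ = 62.556°, λ = 62.179°: sin φ = 0.887462, cos φ = 0.460881, sin λ = 0.884410, cos λ = 0.466711.
ΔN = −sin φ cos λ·ΔX − sin φ sin λ·ΔY + cos φ·ΔZ = −(0.887462)(0.466711)(602) − (0.887462)(0.884410)(260) + (0.460881)(-186) = -539.13 m.

ΔN = -539 m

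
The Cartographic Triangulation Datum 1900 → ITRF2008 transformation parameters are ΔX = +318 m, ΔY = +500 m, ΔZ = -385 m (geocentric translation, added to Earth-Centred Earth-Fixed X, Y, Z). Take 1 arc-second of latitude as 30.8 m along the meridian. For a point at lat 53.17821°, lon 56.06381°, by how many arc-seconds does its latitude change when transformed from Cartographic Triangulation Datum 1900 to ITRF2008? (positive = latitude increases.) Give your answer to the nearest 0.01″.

sin φ = 0.800504, cos φ = 0.599328, sin λ = 0.829660, cos λ = 0.558269.
North component: ΔN = −sin φ cos λ·ΔX − sin φ sin λ·ΔY + cos φ·ΔZ = −(0.800504)(0.558269)(318) − (0.800504)(0.829660)(500) + (0.599328)(-385) = -704.93 m.
1° of latitude spans 3600 × 30.80 = 110880 m, so Δφ = -704.93 / 110880 × 3600 = -22.887″.

Δφ = -22.89″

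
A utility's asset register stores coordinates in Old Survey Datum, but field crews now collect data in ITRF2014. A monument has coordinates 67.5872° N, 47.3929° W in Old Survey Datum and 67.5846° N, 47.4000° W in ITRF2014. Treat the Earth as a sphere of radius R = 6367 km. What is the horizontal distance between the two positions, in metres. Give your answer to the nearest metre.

417 m

Δφ = 67.5846° − 67.5872° = -0.0026°; Δλ = -47.4000° − -47.3929° = -0.0071°.
1° along a meridian = πR/180 = 111125 m.
ΔN = Δφ × 111125 = -288.9 m; ΔE = Δλ × 111125 × cos(67.5872°) = -0.0071 × 111125 × 0.381277 = -300.8 m.
Distance = √(ΔE² + ΔN²) = √((-300.8)² + (-288.9)²) = 417.1 m.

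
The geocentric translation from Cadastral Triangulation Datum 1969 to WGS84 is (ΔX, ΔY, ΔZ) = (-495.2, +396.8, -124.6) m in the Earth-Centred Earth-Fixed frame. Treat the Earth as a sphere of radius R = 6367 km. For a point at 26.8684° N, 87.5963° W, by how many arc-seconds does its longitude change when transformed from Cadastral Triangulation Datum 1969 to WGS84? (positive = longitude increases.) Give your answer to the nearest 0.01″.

Δλ = -17.36″

sin φ = 0.451943, cos φ = 0.892047, sin λ = -0.999120, cos λ = 0.041940.
East component: ΔE = −sin λ·ΔX + cos λ·ΔY = −(-0.999120)(-495.2) + (0.041940)(396.8) = -478.12 m.
1° of latitude spans πR/180 = 111125 m; at latitude φ, 1° of longitude spans that × cos φ = 99128.8 m, so Δλ = -478.12 / 99128.8 × 3600 = -17.364″.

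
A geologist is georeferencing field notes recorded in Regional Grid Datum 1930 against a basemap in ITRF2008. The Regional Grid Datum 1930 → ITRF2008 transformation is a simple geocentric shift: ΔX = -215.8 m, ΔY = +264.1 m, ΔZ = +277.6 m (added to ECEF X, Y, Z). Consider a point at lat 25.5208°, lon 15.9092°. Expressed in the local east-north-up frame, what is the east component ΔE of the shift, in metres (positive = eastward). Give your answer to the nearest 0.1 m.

The local east axis at (φ, λ) is (−sin λ, cos λ, 0), so ΔE = −sin(15.9092°)·(-215.8) + cos(15.9092°)·264.1 = 313.14 m.

ΔE = 313.1 m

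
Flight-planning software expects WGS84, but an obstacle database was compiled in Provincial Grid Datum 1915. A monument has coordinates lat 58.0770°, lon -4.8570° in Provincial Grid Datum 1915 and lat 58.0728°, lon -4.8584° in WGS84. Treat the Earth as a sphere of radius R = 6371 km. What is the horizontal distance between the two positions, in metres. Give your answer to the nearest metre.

Δφ = 58.0728° − 58.0770° = -0.0042°; Δλ = -4.8584° − -4.8570° = -0.0014°.
1° along a meridian = πR/180 = 111195 m.
ΔN = Δφ × 111195 = -467.0 m; ΔE = Δλ × 111195 × cos(58.0770°) = -0.0014 × 111195 × 0.528779 = -82.3 m.
Distance = √(ΔE² + ΔN²) = √((-82.3)² + (-467.0)²) = 474.2 m.

474 m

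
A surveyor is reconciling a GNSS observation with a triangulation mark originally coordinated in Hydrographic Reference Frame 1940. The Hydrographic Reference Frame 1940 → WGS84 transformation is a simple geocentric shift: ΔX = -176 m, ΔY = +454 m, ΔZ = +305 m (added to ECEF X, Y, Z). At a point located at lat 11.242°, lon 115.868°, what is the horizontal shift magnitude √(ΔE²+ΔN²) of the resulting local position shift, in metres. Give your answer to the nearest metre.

208 m

The local east axis at (φ, λ) is (−sin λ, cos λ, 0), so ΔE = −sin(115.868°)·(-176) + cos(115.868°)·454 = -39.71 m.
The local north axis is (−sin φ cos λ, −sin φ sin λ, cos φ), giving ΔN = -14.970 − 79.640 + 299.148 = 204.54 m.
Horizontal magnitude = √(ΔE² + ΔN²) = √((-39.71)² + 204.54²) = 208.36 m.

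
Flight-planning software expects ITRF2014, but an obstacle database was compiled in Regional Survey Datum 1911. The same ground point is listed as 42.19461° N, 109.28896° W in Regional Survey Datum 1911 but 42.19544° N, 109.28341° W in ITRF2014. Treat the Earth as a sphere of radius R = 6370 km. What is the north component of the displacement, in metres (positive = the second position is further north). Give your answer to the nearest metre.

Δφ = 42.19544° − 42.19461° = +0.00083°; Δλ = -109.28341° − -109.28896° = +0.00555°.
1° along a meridian = πR/180 = 111177 m.
ΔN = Δφ × 111177 = 92.3 m; ΔE = Δλ × 111177 × cos(42.19461°) = +0.00555 × 111177 × 0.740868 = 457.1 m.

ΔN = 92 m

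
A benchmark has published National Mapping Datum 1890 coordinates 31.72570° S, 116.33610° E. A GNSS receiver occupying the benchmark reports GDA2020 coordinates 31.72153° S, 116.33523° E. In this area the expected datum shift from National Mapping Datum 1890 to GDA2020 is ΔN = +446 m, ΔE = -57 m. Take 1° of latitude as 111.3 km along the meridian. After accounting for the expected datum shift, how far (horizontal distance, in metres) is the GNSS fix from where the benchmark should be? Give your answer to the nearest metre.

31 m

Observed coordinate differences: Δφ = +0.00417°, Δλ = -0.00087°.
Converting to metres (1° lat = 111300 m, cos φ = 0.850575): observed ΔN = 464.1 m, observed ΔE = -82.4 m.
Subtracting the expected shift leaves a residual of 464.1 − (446) = 18.1 m north and -82.4 − (-57) = -25.4 m east.
Residual distance = √(18.1² + (-25.4)²) = 31.2 m.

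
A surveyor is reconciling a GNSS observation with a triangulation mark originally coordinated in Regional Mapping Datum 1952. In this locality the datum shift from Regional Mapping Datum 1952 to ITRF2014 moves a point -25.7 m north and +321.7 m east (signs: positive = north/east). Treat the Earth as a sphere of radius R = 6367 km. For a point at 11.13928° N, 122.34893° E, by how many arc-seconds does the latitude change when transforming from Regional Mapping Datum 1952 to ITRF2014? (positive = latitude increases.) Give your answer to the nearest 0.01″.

On a sphere of radius R, 1 rad of latitude = R, so Δφ = ΔN / R = -25.7 / 6367000 = -4.0364e-06 rad = -0.833″.

Δφ = -0.83″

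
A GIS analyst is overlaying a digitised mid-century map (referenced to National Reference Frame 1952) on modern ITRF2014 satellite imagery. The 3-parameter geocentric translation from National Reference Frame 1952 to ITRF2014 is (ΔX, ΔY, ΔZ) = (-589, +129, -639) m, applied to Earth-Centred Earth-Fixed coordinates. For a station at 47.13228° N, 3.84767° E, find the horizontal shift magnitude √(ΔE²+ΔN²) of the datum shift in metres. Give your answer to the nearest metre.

The local east axis at (φ, λ) is (−sin λ, cos λ, 0), so ΔE = −sin(3.84767°)·(-589) + cos(3.84767°)·129 = 168.23 m.
The local north axis is (−sin φ cos λ, −sin φ sin λ, cos φ), giving ΔN = 430.721 − 6.345 − 434.717 = -10.34 m.
Horizontal magnitude = √(ΔE² + ΔN²) = √(168.23² + (-10.34)²) = 168.55 m.

169 m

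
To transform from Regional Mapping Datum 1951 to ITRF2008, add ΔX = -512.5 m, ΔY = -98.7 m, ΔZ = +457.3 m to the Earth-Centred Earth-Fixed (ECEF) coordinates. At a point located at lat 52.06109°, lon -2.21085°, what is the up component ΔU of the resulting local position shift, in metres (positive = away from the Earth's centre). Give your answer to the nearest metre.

ΔU = 48 m

At φ = 52.06109°, λ = -2.21085°: sin φ = 0.788667, cos φ = 0.614821, sin λ = -0.038577, cos λ = 0.999256.
ΔU = cos φ cos λ·ΔX + cos φ sin λ·ΔY + sin φ·ΔZ = (0.614821)(0.999256)(-512.5) + (0.614821)(-0.038577)(-98.7) + (0.788667)(457.3) = 48.14 m.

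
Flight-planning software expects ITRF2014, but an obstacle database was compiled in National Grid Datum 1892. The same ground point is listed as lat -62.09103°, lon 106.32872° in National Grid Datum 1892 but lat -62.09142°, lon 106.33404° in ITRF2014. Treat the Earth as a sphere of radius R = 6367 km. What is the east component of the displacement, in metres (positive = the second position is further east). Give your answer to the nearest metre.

ΔE = 277 m

Δφ = -62.09142° − -62.09103° = -0.00039°; Δλ = 106.33404° − 106.32872° = +0.00532°.
1° along a meridian = πR/180 = 111125 m.
ΔN = Δφ × 111125 = -43.3 m; ΔE = Δλ × 111125 × cos(-62.09103°) = +0.00532 × 111125 × 0.468068 = 276.7 m.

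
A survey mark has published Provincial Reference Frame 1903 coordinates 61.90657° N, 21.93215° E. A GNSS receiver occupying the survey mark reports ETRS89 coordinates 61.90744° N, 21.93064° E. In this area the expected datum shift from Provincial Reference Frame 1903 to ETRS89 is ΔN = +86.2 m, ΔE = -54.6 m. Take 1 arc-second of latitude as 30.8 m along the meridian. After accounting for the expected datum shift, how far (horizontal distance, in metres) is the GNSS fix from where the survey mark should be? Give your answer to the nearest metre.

Observed coordinate differences: Δφ = +0.00087°, Δλ = -0.00151°.
Converting to metres (1° lat = 110880 m, cos φ = 0.470911): observed ΔN = 96.5 m, observed ΔE = -78.8 m.
Subtracting the expected shift leaves a residual of 96.5 − (86.2) = 10.3 m north and -78.8 − (-54.6) = -24.2 m east.
Residual distance = √(10.3² + (-24.2)²) = 26.3 m.

26 m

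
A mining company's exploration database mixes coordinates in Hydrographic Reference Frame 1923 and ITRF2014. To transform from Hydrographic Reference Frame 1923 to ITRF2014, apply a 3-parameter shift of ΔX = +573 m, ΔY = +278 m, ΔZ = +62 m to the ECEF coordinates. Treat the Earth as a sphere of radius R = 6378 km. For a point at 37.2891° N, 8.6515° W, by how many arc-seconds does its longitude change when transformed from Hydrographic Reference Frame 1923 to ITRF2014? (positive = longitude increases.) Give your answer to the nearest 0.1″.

Δλ = 14.7″

sin φ = 0.605837, cos φ = 0.795589, sin λ = -0.150424, cos λ = 0.988622.
East component: ΔE = −sin λ·ΔX + cos λ·ΔY = −(-0.150424)(573) + (0.988622)(278) = 361.03 m.
1° of latitude spans πR/180 = 111317 m; at latitude φ, 1° of longitude spans that × cos φ = 88562.6 m, so Δλ = 361.03 / 88562.6 × 3600 = 14.676″.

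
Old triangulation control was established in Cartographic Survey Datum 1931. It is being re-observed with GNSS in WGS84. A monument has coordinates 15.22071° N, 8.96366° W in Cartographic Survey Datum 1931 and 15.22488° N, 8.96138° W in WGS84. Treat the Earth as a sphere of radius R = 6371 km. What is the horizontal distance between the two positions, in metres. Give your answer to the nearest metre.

Δφ = 15.22488° − 15.22071° = +0.00417°; Δλ = -8.96138° − -8.96366° = +0.00228°.
1° along a meridian = πR/180 = 111195 m.
ΔN = Δφ × 111195 = 463.7 m; ΔE = Δλ × 111195 × cos(15.22071°) = +0.00228 × 111195 × 0.964922 = 244.6 m.
Distance = √(ΔE² + ΔN²) = √(244.6² + 463.7²) = 524.3 m.

524 m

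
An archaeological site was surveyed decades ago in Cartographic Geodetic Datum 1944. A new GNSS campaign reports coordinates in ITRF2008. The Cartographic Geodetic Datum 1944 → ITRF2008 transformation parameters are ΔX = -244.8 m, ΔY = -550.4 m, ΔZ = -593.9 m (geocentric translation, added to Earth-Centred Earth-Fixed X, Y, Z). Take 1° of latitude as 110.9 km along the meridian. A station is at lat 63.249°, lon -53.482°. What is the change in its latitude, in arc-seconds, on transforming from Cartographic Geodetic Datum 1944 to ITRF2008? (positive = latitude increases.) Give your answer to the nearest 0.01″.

sin φ = 0.892971, cos φ = 0.450114, sin λ = -0.803670, cos λ = 0.595075.
North component: ΔN = −sin φ cos λ·ΔX − sin φ sin λ·ΔY + cos φ·ΔZ = −(0.892971)(0.595075)(-244.8) − (0.892971)(-0.803670)(-550.4) + (0.450114)(-593.9) = -532.24 m.
1° of latitude spans 110900 m, so Δφ = -532.24 / 110900 × 3600 = -17.277″.

Δφ = -17.28″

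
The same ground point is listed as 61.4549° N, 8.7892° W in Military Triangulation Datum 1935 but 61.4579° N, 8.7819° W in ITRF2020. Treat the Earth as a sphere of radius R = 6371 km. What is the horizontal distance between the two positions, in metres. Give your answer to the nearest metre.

Δφ = 61.4579° − 61.4549° = +0.0030°; Δλ = -8.7819° − -8.7892° = +0.0073°.
1° along a meridian = πR/180 = 111195 m.
ΔN = Δφ × 111195 = 333.6 m; ΔE = Δλ × 111195 × cos(61.4549°) = +0.0073 × 111195 × 0.477850 = 387.9 m.
Distance = √(ΔE² + ΔN²) = √(387.9² + 333.6²) = 511.6 m.

512 m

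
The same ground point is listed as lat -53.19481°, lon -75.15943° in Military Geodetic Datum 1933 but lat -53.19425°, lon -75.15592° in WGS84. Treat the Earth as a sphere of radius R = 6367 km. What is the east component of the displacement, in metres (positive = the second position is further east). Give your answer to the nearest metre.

ΔE = 234 m

Δφ = -53.19425° − -53.19481° = +0.00056°; Δλ = -75.15592° − -75.15943° = +0.00351°.
1° along a meridian = πR/180 = 111125 m.
ΔN = Δφ × 111125 = 62.2 m; ΔE = Δλ × 111125 × cos(-53.19481°) = +0.00351 × 111125 × 0.599096 = 233.7 m.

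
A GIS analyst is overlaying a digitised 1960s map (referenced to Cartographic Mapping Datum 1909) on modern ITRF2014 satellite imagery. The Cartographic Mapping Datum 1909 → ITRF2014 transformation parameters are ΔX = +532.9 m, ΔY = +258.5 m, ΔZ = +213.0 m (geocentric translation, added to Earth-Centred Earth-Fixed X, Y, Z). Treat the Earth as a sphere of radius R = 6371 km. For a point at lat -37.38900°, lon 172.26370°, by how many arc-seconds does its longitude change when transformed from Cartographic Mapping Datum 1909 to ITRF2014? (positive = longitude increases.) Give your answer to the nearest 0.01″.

Δλ = -13.36″

sin φ = -0.607223, cos φ = 0.794531, sin λ = 0.134614, cos λ = -0.990898.
East component: ΔE = −sin λ·ΔX + cos λ·ΔY = −(0.134614)(532.9) + (-0.990898)(258.5) = -327.88 m.
1° of latitude spans πR/180 = 111195 m; at latitude φ, 1° of longitude spans that × cos φ = 88347.8 m, so Δλ = -327.88 / 88347.8 × 3600 = -13.361″.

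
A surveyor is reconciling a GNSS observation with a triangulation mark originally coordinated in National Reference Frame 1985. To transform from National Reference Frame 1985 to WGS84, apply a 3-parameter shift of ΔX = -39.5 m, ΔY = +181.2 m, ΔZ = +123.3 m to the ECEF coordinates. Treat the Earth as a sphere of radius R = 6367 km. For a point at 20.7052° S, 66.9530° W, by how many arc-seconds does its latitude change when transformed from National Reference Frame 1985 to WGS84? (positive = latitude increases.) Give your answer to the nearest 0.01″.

Δφ = 1.65″

sin φ = -0.353560, cos φ = 0.935412, sin λ = -0.920184, cos λ = 0.391486.
North component: ΔN = −sin φ cos λ·ΔX − sin φ sin λ·ΔY + cos φ·ΔZ = −(-0.353560)(0.391486)(-39.5) − (-0.353560)(-0.920184)(181.2) + (0.935412)(123.3) = 50.92 m.
1° of latitude spans πR/180 = 111125 m, so Δφ = 50.92 / 111125 × 3600 = 1.650″.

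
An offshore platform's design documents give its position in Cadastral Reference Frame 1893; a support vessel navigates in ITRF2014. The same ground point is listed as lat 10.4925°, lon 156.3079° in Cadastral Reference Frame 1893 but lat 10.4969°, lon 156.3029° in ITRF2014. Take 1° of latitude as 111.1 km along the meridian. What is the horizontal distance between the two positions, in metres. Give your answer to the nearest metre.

Δφ = 10.4969° − 10.4925° = +0.0044°; Δλ = 156.3029° − 156.3079° = -0.0050°.
ΔN = Δφ × 111100 = 488.8 m; ΔE = Δλ × 111100 × cos(10.4925°) = -0.0050 × 111100 × 0.983279 = -546.2 m.
Distance = √(ΔE² + ΔN²) = √((-546.2)² + 488.8²) = 733.0 m.

733 m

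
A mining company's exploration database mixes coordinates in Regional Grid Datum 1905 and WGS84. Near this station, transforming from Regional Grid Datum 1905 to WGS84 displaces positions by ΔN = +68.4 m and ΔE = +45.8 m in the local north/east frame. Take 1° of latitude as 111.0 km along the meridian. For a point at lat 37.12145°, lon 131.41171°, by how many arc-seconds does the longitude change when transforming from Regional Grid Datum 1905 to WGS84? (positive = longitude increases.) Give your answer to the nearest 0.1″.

At latitude 37.12145°, cos φ = 0.797358.
1° of longitude at this latitude = 111.0 × cos φ = 88.51 km, so Δλ = 45.8 / 88506.7 = 0.0005175° = 1.863″.

Δλ = 1.9″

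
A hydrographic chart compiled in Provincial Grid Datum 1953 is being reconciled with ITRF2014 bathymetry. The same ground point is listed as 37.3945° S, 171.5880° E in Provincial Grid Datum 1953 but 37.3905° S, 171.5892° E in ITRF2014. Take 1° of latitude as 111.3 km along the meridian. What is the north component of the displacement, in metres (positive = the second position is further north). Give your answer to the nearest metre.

Δφ = -37.3905° − -37.3945° = +0.0040°; Δλ = 171.5892° − 171.5880° = +0.0012°.
ΔN = Δφ × 111300 = 445.2 m; ΔE = Δλ × 111300 × cos(-37.3945°) = +0.0012 × 111300 × 0.794473 = 106.1 m.

ΔN = 445 m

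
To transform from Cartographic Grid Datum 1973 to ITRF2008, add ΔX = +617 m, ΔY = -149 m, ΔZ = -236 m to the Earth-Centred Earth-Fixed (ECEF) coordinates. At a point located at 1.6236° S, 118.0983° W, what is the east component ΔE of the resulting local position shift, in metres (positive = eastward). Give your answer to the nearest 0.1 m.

At φ = -1.6236°, λ = -118.0983°: sin φ = -0.028333, cos φ = 0.999599, sin λ = -0.882141, cos λ = -0.470986.
ΔE = −sin λ·ΔX + cos λ·ΔY = −(-0.882141)·(617) + (-0.470986)·(-149) = 614.46 m.

ΔE = 614.5 m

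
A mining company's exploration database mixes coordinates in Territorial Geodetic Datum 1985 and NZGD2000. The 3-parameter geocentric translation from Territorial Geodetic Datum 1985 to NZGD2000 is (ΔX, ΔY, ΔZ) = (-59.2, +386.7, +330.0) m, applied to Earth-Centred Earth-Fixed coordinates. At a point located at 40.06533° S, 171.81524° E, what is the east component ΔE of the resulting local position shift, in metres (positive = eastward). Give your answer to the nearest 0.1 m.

ΔE = -374.3 m

At φ = -40.06533°, λ = 171.81524°: sin φ = -0.643661, cos φ = 0.765311, sin λ = 0.142366, cos λ = -0.989814.
ΔE = −sin λ·ΔX + cos λ·ΔY = −(0.142366)·(-59.2) + (-0.989814)·(386.7) = -374.33 m.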